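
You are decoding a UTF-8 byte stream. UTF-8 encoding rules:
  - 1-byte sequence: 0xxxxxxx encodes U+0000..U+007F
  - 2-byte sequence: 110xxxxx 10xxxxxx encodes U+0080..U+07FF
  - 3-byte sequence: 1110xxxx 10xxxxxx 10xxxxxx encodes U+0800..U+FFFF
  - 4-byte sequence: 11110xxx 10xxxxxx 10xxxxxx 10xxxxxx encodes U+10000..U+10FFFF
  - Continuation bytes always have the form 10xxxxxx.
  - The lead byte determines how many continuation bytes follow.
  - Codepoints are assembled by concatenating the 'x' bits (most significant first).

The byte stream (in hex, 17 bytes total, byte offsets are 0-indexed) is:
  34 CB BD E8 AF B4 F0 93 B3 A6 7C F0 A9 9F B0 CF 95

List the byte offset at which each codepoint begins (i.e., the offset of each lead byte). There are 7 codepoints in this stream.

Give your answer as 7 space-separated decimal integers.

Byte[0]=34: 1-byte ASCII. cp=U+0034
Byte[1]=CB: 2-byte lead, need 1 cont bytes. acc=0xB
Byte[2]=BD: continuation. acc=(acc<<6)|0x3D=0x2FD
Completed: cp=U+02FD (starts at byte 1)
Byte[3]=E8: 3-byte lead, need 2 cont bytes. acc=0x8
Byte[4]=AF: continuation. acc=(acc<<6)|0x2F=0x22F
Byte[5]=B4: continuation. acc=(acc<<6)|0x34=0x8BF4
Completed: cp=U+8BF4 (starts at byte 3)
Byte[6]=F0: 4-byte lead, need 3 cont bytes. acc=0x0
Byte[7]=93: continuation. acc=(acc<<6)|0x13=0x13
Byte[8]=B3: continuation. acc=(acc<<6)|0x33=0x4F3
Byte[9]=A6: continuation. acc=(acc<<6)|0x26=0x13CE6
Completed: cp=U+13CE6 (starts at byte 6)
Byte[10]=7C: 1-byte ASCII. cp=U+007C
Byte[11]=F0: 4-byte lead, need 3 cont bytes. acc=0x0
Byte[12]=A9: continuation. acc=(acc<<6)|0x29=0x29
Byte[13]=9F: continuation. acc=(acc<<6)|0x1F=0xA5F
Byte[14]=B0: continuation. acc=(acc<<6)|0x30=0x297F0
Completed: cp=U+297F0 (starts at byte 11)
Byte[15]=CF: 2-byte lead, need 1 cont bytes. acc=0xF
Byte[16]=95: continuation. acc=(acc<<6)|0x15=0x3D5
Completed: cp=U+03D5 (starts at byte 15)

Answer: 0 1 3 6 10 11 15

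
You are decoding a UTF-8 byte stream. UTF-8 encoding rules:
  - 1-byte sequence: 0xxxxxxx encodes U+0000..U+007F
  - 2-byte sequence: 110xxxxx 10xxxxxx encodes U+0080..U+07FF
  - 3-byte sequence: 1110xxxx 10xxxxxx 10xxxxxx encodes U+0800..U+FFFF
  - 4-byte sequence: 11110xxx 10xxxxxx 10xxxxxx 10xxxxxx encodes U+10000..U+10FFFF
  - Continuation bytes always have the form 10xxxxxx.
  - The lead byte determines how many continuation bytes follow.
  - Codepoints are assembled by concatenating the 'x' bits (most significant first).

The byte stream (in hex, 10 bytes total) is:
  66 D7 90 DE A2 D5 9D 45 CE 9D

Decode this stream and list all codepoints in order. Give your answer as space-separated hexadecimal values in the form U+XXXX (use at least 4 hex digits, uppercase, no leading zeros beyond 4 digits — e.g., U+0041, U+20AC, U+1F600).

Answer: U+0066 U+05D0 U+07A2 U+055D U+0045 U+039D

Derivation:
Byte[0]=66: 1-byte ASCII. cp=U+0066
Byte[1]=D7: 2-byte lead, need 1 cont bytes. acc=0x17
Byte[2]=90: continuation. acc=(acc<<6)|0x10=0x5D0
Completed: cp=U+05D0 (starts at byte 1)
Byte[3]=DE: 2-byte lead, need 1 cont bytes. acc=0x1E
Byte[4]=A2: continuation. acc=(acc<<6)|0x22=0x7A2
Completed: cp=U+07A2 (starts at byte 3)
Byte[5]=D5: 2-byte lead, need 1 cont bytes. acc=0x15
Byte[6]=9D: continuation. acc=(acc<<6)|0x1D=0x55D
Completed: cp=U+055D (starts at byte 5)
Byte[7]=45: 1-byte ASCII. cp=U+0045
Byte[8]=CE: 2-byte lead, need 1 cont bytes. acc=0xE
Byte[9]=9D: continuation. acc=(acc<<6)|0x1D=0x39D
Completed: cp=U+039D (starts at byte 8)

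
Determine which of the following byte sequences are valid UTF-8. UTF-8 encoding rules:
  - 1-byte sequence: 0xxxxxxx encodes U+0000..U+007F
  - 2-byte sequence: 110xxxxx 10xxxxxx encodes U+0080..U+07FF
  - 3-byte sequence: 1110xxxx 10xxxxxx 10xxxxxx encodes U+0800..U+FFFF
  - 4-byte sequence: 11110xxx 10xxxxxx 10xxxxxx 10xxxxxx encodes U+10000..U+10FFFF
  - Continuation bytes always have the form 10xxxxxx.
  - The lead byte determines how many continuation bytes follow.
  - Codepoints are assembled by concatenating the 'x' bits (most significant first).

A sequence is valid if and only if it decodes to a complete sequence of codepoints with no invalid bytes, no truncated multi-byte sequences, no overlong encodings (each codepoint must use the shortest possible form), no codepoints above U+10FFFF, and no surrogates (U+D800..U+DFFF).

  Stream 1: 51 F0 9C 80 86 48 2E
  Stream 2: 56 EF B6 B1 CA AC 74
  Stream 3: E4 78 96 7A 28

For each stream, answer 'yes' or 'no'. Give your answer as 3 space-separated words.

Stream 1: decodes cleanly. VALID
Stream 2: decodes cleanly. VALID
Stream 3: error at byte offset 1. INVALID

Answer: yes yes no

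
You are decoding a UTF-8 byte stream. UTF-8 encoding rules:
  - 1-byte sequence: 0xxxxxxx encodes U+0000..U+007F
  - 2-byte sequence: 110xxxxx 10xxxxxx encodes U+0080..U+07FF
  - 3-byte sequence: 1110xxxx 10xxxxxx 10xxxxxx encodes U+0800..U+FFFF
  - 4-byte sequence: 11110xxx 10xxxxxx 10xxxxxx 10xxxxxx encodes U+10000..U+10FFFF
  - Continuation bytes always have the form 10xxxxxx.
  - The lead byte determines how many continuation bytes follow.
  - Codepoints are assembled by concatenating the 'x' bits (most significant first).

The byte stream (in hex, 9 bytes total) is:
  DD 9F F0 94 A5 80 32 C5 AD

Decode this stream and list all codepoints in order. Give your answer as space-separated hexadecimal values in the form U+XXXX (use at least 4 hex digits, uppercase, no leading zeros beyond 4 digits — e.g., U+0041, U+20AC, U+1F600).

Answer: U+075F U+14940 U+0032 U+016D

Derivation:
Byte[0]=DD: 2-byte lead, need 1 cont bytes. acc=0x1D
Byte[1]=9F: continuation. acc=(acc<<6)|0x1F=0x75F
Completed: cp=U+075F (starts at byte 0)
Byte[2]=F0: 4-byte lead, need 3 cont bytes. acc=0x0
Byte[3]=94: continuation. acc=(acc<<6)|0x14=0x14
Byte[4]=A5: continuation. acc=(acc<<6)|0x25=0x525
Byte[5]=80: continuation. acc=(acc<<6)|0x00=0x14940
Completed: cp=U+14940 (starts at byte 2)
Byte[6]=32: 1-byte ASCII. cp=U+0032
Byte[7]=C5: 2-byte lead, need 1 cont bytes. acc=0x5
Byte[8]=AD: continuation. acc=(acc<<6)|0x2D=0x16D
Completed: cp=U+016D (starts at byte 7)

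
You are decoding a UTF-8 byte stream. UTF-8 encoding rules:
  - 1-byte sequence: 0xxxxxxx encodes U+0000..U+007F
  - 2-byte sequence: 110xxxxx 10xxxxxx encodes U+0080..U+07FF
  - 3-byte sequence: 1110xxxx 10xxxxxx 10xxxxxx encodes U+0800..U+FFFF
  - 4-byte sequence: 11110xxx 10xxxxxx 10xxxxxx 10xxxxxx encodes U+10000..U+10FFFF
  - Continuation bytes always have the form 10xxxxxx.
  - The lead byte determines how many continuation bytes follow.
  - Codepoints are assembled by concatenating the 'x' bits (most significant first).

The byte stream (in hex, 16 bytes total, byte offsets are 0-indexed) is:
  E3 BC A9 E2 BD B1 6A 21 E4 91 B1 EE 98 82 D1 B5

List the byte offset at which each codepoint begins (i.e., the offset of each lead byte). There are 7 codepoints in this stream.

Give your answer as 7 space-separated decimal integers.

Byte[0]=E3: 3-byte lead, need 2 cont bytes. acc=0x3
Byte[1]=BC: continuation. acc=(acc<<6)|0x3C=0xFC
Byte[2]=A9: continuation. acc=(acc<<6)|0x29=0x3F29
Completed: cp=U+3F29 (starts at byte 0)
Byte[3]=E2: 3-byte lead, need 2 cont bytes. acc=0x2
Byte[4]=BD: continuation. acc=(acc<<6)|0x3D=0xBD
Byte[5]=B1: continuation. acc=(acc<<6)|0x31=0x2F71
Completed: cp=U+2F71 (starts at byte 3)
Byte[6]=6A: 1-byte ASCII. cp=U+006A
Byte[7]=21: 1-byte ASCII. cp=U+0021
Byte[8]=E4: 3-byte lead, need 2 cont bytes. acc=0x4
Byte[9]=91: continuation. acc=(acc<<6)|0x11=0x111
Byte[10]=B1: continuation. acc=(acc<<6)|0x31=0x4471
Completed: cp=U+4471 (starts at byte 8)
Byte[11]=EE: 3-byte lead, need 2 cont bytes. acc=0xE
Byte[12]=98: continuation. acc=(acc<<6)|0x18=0x398
Byte[13]=82: continuation. acc=(acc<<6)|0x02=0xE602
Completed: cp=U+E602 (starts at byte 11)
Byte[14]=D1: 2-byte lead, need 1 cont bytes. acc=0x11
Byte[15]=B5: continuation. acc=(acc<<6)|0x35=0x475
Completed: cp=U+0475 (starts at byte 14)

Answer: 0 3 6 7 8 11 14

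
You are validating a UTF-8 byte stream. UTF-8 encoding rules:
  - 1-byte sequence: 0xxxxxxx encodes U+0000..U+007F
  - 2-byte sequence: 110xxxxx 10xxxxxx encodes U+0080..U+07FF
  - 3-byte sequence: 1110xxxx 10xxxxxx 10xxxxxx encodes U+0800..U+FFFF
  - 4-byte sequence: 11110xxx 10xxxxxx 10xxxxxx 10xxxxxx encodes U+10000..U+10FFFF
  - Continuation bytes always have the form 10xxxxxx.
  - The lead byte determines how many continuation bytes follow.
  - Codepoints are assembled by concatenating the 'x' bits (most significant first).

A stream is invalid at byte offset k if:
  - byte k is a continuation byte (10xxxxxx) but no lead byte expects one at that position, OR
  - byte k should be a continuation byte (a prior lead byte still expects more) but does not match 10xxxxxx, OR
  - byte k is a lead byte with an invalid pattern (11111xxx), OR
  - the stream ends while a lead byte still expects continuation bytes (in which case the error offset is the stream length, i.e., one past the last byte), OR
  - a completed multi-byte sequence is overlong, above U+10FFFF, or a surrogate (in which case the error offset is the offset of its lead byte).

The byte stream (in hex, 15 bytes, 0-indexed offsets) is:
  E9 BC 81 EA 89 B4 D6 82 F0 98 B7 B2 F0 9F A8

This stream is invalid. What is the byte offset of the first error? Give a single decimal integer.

Byte[0]=E9: 3-byte lead, need 2 cont bytes. acc=0x9
Byte[1]=BC: continuation. acc=(acc<<6)|0x3C=0x27C
Byte[2]=81: continuation. acc=(acc<<6)|0x01=0x9F01
Completed: cp=U+9F01 (starts at byte 0)
Byte[3]=EA: 3-byte lead, need 2 cont bytes. acc=0xA
Byte[4]=89: continuation. acc=(acc<<6)|0x09=0x289
Byte[5]=B4: continuation. acc=(acc<<6)|0x34=0xA274
Completed: cp=U+A274 (starts at byte 3)
Byte[6]=D6: 2-byte lead, need 1 cont bytes. acc=0x16
Byte[7]=82: continuation. acc=(acc<<6)|0x02=0x582
Completed: cp=U+0582 (starts at byte 6)
Byte[8]=F0: 4-byte lead, need 3 cont bytes. acc=0x0
Byte[9]=98: continuation. acc=(acc<<6)|0x18=0x18
Byte[10]=B7: continuation. acc=(acc<<6)|0x37=0x637
Byte[11]=B2: continuation. acc=(acc<<6)|0x32=0x18DF2
Completed: cp=U+18DF2 (starts at byte 8)
Byte[12]=F0: 4-byte lead, need 3 cont bytes. acc=0x0
Byte[13]=9F: continuation. acc=(acc<<6)|0x1F=0x1F
Byte[14]=A8: continuation. acc=(acc<<6)|0x28=0x7E8
Byte[15]: stream ended, expected continuation. INVALID

Answer: 15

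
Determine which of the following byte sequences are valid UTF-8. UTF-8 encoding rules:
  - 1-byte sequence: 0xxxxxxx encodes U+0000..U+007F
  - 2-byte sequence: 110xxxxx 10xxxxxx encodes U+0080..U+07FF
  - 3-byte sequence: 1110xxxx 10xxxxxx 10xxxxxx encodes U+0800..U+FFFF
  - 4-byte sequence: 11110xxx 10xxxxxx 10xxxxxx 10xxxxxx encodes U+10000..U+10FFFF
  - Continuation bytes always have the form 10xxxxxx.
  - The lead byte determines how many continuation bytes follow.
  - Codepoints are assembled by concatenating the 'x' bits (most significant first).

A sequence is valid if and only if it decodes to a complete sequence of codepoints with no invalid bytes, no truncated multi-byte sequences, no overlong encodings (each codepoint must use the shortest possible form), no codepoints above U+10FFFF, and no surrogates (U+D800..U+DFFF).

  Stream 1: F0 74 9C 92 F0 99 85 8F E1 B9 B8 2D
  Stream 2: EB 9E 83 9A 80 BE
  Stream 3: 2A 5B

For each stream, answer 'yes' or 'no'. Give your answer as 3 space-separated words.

Stream 1: error at byte offset 1. INVALID
Stream 2: error at byte offset 3. INVALID
Stream 3: decodes cleanly. VALID

Answer: no no yes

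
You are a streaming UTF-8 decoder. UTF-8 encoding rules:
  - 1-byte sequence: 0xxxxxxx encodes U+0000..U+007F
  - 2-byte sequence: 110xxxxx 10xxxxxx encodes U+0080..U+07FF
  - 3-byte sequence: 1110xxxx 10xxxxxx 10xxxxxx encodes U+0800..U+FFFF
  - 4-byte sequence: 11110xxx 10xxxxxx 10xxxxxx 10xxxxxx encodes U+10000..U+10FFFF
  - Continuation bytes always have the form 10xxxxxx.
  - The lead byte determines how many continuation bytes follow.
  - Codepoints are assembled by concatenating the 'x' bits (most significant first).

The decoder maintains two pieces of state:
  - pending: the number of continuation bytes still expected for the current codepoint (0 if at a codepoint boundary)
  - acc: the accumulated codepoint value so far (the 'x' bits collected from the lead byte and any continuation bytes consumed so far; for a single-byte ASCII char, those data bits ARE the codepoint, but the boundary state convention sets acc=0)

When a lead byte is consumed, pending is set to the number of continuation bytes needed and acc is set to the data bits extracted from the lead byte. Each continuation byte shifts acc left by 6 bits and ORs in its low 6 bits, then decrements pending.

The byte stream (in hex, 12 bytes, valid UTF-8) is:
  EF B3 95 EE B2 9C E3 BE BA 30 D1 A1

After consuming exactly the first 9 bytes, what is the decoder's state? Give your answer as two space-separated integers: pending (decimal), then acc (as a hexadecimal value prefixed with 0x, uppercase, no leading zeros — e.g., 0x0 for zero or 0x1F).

Answer: 0 0x3FBA

Derivation:
Byte[0]=EF: 3-byte lead. pending=2, acc=0xF
Byte[1]=B3: continuation. acc=(acc<<6)|0x33=0x3F3, pending=1
Byte[2]=95: continuation. acc=(acc<<6)|0x15=0xFCD5, pending=0
Byte[3]=EE: 3-byte lead. pending=2, acc=0xE
Byte[4]=B2: continuation. acc=(acc<<6)|0x32=0x3B2, pending=1
Byte[5]=9C: continuation. acc=(acc<<6)|0x1C=0xEC9C, pending=0
Byte[6]=E3: 3-byte lead. pending=2, acc=0x3
Byte[7]=BE: continuation. acc=(acc<<6)|0x3E=0xFE, pending=1
Byte[8]=BA: continuation. acc=(acc<<6)|0x3A=0x3FBA, pending=0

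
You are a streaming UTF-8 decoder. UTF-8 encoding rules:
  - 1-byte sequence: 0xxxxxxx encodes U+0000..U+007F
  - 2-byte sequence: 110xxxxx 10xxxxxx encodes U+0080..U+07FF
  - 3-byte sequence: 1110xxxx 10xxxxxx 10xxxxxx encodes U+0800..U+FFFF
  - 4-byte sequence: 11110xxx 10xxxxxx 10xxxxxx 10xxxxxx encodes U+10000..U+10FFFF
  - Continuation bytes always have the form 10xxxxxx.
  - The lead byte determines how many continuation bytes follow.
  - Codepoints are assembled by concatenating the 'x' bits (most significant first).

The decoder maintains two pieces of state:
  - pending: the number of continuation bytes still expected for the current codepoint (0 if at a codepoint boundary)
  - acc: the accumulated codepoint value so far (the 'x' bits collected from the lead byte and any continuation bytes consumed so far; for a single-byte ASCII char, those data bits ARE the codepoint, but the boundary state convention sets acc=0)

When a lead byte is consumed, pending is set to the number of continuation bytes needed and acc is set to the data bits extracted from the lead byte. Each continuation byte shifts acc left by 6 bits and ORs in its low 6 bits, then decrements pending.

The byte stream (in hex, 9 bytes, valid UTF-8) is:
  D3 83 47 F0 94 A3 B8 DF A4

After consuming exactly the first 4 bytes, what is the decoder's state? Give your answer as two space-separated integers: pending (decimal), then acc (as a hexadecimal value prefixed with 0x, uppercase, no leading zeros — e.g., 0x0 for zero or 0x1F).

Byte[0]=D3: 2-byte lead. pending=1, acc=0x13
Byte[1]=83: continuation. acc=(acc<<6)|0x03=0x4C3, pending=0
Byte[2]=47: 1-byte. pending=0, acc=0x0
Byte[3]=F0: 4-byte lead. pending=3, acc=0x0

Answer: 3 0x0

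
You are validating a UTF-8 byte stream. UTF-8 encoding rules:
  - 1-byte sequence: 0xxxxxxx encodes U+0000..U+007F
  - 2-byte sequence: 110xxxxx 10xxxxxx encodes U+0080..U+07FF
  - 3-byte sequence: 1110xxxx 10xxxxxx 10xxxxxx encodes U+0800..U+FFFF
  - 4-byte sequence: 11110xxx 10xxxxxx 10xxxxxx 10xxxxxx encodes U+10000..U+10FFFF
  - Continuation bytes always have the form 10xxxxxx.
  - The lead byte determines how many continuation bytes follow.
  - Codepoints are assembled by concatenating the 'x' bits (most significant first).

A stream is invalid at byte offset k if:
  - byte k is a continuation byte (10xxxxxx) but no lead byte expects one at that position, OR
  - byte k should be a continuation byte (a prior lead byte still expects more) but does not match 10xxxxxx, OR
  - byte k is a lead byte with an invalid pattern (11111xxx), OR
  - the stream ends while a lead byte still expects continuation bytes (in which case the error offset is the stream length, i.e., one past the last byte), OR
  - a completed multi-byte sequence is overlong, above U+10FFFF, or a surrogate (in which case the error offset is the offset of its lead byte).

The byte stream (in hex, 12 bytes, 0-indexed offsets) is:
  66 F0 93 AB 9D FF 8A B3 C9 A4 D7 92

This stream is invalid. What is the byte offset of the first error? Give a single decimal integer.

Answer: 5

Derivation:
Byte[0]=66: 1-byte ASCII. cp=U+0066
Byte[1]=F0: 4-byte lead, need 3 cont bytes. acc=0x0
Byte[2]=93: continuation. acc=(acc<<6)|0x13=0x13
Byte[3]=AB: continuation. acc=(acc<<6)|0x2B=0x4EB
Byte[4]=9D: continuation. acc=(acc<<6)|0x1D=0x13ADD
Completed: cp=U+13ADD (starts at byte 1)
Byte[5]=FF: INVALID lead byte (not 0xxx/110x/1110/11110)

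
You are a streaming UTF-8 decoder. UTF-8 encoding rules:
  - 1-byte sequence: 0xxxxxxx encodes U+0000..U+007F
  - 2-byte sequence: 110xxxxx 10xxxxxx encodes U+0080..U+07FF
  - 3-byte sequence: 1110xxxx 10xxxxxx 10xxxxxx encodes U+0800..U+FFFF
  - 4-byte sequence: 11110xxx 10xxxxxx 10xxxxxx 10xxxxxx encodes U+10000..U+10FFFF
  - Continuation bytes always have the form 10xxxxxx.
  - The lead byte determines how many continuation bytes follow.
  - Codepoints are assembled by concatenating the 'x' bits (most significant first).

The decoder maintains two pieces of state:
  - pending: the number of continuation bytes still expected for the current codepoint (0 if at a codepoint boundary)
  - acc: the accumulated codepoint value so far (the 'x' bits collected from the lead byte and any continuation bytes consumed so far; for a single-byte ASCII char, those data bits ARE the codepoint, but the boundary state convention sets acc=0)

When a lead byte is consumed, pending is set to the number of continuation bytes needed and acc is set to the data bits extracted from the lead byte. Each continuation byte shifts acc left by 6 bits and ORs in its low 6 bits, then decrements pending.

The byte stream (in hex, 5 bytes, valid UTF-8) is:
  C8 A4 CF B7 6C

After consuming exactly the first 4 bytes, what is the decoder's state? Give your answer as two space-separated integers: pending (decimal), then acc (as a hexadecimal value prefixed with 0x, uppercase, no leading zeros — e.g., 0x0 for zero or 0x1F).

Byte[0]=C8: 2-byte lead. pending=1, acc=0x8
Byte[1]=A4: continuation. acc=(acc<<6)|0x24=0x224, pending=0
Byte[2]=CF: 2-byte lead. pending=1, acc=0xF
Byte[3]=B7: continuation. acc=(acc<<6)|0x37=0x3F7, pending=0

Answer: 0 0x3F7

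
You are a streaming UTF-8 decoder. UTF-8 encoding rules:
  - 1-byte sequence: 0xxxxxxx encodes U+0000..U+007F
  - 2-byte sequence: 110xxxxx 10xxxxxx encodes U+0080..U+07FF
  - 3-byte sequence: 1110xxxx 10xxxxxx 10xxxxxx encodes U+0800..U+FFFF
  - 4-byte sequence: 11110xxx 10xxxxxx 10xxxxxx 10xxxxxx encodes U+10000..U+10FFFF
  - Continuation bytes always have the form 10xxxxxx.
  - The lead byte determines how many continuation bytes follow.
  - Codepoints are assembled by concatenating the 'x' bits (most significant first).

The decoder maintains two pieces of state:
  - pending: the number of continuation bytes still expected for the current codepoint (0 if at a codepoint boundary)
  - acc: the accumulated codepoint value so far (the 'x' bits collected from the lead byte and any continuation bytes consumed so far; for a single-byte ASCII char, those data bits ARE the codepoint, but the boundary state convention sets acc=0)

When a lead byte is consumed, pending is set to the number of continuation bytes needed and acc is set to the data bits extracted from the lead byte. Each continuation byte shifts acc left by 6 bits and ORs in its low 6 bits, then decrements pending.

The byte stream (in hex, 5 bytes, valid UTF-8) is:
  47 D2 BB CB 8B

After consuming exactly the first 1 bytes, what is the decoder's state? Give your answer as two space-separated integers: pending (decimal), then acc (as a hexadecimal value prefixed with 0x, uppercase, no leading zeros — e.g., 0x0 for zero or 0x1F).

Byte[0]=47: 1-byte. pending=0, acc=0x0

Answer: 0 0x0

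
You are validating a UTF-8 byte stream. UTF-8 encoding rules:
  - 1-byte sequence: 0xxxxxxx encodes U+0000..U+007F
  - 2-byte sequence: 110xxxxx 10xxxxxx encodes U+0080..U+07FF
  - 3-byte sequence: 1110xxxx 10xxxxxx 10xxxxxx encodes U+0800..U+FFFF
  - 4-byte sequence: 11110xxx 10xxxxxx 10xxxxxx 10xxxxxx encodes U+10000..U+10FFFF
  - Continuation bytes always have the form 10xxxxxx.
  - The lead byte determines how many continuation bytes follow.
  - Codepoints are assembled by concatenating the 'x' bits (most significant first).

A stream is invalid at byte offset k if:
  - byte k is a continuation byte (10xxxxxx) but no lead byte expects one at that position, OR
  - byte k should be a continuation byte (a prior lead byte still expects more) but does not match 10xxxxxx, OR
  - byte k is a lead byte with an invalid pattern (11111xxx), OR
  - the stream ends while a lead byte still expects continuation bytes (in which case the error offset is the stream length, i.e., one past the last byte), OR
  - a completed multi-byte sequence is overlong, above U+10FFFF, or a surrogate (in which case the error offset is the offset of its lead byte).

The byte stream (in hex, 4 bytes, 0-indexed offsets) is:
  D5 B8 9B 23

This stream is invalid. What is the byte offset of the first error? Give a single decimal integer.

Answer: 2

Derivation:
Byte[0]=D5: 2-byte lead, need 1 cont bytes. acc=0x15
Byte[1]=B8: continuation. acc=(acc<<6)|0x38=0x578
Completed: cp=U+0578 (starts at byte 0)
Byte[2]=9B: INVALID lead byte (not 0xxx/110x/1110/11110)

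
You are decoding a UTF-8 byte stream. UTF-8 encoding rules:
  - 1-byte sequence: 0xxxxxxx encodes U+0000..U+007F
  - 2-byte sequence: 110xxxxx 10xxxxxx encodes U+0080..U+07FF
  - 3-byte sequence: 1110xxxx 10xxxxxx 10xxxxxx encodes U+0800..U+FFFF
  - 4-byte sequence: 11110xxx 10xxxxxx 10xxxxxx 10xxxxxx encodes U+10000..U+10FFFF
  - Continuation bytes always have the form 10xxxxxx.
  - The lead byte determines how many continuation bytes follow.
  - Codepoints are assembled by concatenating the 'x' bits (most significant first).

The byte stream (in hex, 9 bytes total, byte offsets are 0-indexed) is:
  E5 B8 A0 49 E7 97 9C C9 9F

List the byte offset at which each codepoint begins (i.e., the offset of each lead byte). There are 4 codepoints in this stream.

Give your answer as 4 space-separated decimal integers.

Byte[0]=E5: 3-byte lead, need 2 cont bytes. acc=0x5
Byte[1]=B8: continuation. acc=(acc<<6)|0x38=0x178
Byte[2]=A0: continuation. acc=(acc<<6)|0x20=0x5E20
Completed: cp=U+5E20 (starts at byte 0)
Byte[3]=49: 1-byte ASCII. cp=U+0049
Byte[4]=E7: 3-byte lead, need 2 cont bytes. acc=0x7
Byte[5]=97: continuation. acc=(acc<<6)|0x17=0x1D7
Byte[6]=9C: continuation. acc=(acc<<6)|0x1C=0x75DC
Completed: cp=U+75DC (starts at byte 4)
Byte[7]=C9: 2-byte lead, need 1 cont bytes. acc=0x9
Byte[8]=9F: continuation. acc=(acc<<6)|0x1F=0x25F
Completed: cp=U+025F (starts at byte 7)

Answer: 0 3 4 7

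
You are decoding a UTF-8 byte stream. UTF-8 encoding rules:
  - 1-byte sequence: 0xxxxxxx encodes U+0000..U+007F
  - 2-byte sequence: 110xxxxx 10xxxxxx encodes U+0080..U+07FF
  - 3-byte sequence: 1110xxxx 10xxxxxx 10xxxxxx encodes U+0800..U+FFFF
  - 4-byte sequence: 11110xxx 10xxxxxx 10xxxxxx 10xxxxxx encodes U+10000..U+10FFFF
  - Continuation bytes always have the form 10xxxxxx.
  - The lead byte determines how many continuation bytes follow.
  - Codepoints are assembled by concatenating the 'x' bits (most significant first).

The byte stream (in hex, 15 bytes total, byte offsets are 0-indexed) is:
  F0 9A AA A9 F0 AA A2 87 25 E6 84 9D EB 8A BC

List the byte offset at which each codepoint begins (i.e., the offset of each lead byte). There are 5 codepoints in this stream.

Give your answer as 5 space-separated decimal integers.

Answer: 0 4 8 9 12

Derivation:
Byte[0]=F0: 4-byte lead, need 3 cont bytes. acc=0x0
Byte[1]=9A: continuation. acc=(acc<<6)|0x1A=0x1A
Byte[2]=AA: continuation. acc=(acc<<6)|0x2A=0x6AA
Byte[3]=A9: continuation. acc=(acc<<6)|0x29=0x1AAA9
Completed: cp=U+1AAA9 (starts at byte 0)
Byte[4]=F0: 4-byte lead, need 3 cont bytes. acc=0x0
Byte[5]=AA: continuation. acc=(acc<<6)|0x2A=0x2A
Byte[6]=A2: continuation. acc=(acc<<6)|0x22=0xAA2
Byte[7]=87: continuation. acc=(acc<<6)|0x07=0x2A887
Completed: cp=U+2A887 (starts at byte 4)
Byte[8]=25: 1-byte ASCII. cp=U+0025
Byte[9]=E6: 3-byte lead, need 2 cont bytes. acc=0x6
Byte[10]=84: continuation. acc=(acc<<6)|0x04=0x184
Byte[11]=9D: continuation. acc=(acc<<6)|0x1D=0x611D
Completed: cp=U+611D (starts at byte 9)
Byte[12]=EB: 3-byte lead, need 2 cont bytes. acc=0xB
Byte[13]=8A: continuation. acc=(acc<<6)|0x0A=0x2CA
Byte[14]=BC: continuation. acc=(acc<<6)|0x3C=0xB2BC
Completed: cp=U+B2BC (starts at byte 12)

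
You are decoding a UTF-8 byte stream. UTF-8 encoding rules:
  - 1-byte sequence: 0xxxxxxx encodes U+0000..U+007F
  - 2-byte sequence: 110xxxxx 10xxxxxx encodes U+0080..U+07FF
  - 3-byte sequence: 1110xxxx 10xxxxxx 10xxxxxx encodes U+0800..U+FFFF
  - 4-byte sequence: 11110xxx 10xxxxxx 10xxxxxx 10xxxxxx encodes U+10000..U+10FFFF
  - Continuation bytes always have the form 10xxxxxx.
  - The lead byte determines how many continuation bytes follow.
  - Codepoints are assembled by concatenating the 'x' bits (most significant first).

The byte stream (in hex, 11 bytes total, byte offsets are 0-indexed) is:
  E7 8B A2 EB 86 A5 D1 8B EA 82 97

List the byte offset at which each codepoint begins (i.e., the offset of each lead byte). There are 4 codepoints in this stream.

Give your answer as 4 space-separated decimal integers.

Answer: 0 3 6 8

Derivation:
Byte[0]=E7: 3-byte lead, need 2 cont bytes. acc=0x7
Byte[1]=8B: continuation. acc=(acc<<6)|0x0B=0x1CB
Byte[2]=A2: continuation. acc=(acc<<6)|0x22=0x72E2
Completed: cp=U+72E2 (starts at byte 0)
Byte[3]=EB: 3-byte lead, need 2 cont bytes. acc=0xB
Byte[4]=86: continuation. acc=(acc<<6)|0x06=0x2C6
Byte[5]=A5: continuation. acc=(acc<<6)|0x25=0xB1A5
Completed: cp=U+B1A5 (starts at byte 3)
Byte[6]=D1: 2-byte lead, need 1 cont bytes. acc=0x11
Byte[7]=8B: continuation. acc=(acc<<6)|0x0B=0x44B
Completed: cp=U+044B (starts at byte 6)
Byte[8]=EA: 3-byte lead, need 2 cont bytes. acc=0xA
Byte[9]=82: continuation. acc=(acc<<6)|0x02=0x282
Byte[10]=97: continuation. acc=(acc<<6)|0x17=0xA097
Completed: cp=U+A097 (starts at byte 8)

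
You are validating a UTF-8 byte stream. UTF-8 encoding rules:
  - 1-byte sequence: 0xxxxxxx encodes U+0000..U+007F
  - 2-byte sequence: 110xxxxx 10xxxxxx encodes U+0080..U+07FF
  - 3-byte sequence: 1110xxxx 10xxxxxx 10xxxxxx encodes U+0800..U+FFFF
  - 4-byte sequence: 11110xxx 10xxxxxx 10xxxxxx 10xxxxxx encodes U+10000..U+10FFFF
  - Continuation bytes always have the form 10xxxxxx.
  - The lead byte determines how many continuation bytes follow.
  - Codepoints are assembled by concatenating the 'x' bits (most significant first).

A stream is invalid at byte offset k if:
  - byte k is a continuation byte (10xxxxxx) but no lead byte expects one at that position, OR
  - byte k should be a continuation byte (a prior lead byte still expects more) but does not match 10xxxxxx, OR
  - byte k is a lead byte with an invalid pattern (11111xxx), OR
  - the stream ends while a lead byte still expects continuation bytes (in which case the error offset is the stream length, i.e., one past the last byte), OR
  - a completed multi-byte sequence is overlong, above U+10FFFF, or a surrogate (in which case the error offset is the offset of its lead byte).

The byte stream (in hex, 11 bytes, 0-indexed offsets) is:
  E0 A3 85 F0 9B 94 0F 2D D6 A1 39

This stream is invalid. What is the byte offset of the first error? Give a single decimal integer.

Byte[0]=E0: 3-byte lead, need 2 cont bytes. acc=0x0
Byte[1]=A3: continuation. acc=(acc<<6)|0x23=0x23
Byte[2]=85: continuation. acc=(acc<<6)|0x05=0x8C5
Completed: cp=U+08C5 (starts at byte 0)
Byte[3]=F0: 4-byte lead, need 3 cont bytes. acc=0x0
Byte[4]=9B: continuation. acc=(acc<<6)|0x1B=0x1B
Byte[5]=94: continuation. acc=(acc<<6)|0x14=0x6D4
Byte[6]=0F: expected 10xxxxxx continuation. INVALID

Answer: 6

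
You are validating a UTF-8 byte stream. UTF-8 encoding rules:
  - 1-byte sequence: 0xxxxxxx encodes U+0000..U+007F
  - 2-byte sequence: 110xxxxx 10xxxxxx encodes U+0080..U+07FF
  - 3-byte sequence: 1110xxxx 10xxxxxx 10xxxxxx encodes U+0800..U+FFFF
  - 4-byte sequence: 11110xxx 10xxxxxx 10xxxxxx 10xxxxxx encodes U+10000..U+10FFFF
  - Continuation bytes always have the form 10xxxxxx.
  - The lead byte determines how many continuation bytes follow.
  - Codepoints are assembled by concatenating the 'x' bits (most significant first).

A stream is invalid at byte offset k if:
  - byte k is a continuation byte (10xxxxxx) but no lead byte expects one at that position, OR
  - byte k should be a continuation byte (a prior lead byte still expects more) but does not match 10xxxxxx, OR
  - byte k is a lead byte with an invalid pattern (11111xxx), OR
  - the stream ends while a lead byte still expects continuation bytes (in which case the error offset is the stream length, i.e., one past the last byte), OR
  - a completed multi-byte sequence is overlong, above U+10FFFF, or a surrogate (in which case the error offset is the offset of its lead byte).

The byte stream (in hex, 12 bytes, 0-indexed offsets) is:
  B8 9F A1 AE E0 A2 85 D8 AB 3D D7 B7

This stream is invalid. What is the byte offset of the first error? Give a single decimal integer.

Byte[0]=B8: INVALID lead byte (not 0xxx/110x/1110/11110)

Answer: 0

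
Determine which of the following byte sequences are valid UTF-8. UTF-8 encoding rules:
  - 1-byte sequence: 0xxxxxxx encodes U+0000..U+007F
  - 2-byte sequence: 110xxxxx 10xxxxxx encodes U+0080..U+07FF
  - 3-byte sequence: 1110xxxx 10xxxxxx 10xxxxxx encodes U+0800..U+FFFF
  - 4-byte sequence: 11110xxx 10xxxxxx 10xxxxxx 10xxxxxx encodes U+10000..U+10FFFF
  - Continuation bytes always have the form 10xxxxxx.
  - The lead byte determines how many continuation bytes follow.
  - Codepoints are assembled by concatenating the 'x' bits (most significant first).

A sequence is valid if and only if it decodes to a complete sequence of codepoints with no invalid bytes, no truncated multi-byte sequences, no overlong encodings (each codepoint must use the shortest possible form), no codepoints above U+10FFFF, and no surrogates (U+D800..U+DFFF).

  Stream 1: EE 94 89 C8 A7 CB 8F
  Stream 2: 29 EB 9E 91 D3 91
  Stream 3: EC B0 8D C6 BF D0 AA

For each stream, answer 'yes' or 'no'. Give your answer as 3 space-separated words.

Stream 1: decodes cleanly. VALID
Stream 2: decodes cleanly. VALID
Stream 3: decodes cleanly. VALID

Answer: yes yes yes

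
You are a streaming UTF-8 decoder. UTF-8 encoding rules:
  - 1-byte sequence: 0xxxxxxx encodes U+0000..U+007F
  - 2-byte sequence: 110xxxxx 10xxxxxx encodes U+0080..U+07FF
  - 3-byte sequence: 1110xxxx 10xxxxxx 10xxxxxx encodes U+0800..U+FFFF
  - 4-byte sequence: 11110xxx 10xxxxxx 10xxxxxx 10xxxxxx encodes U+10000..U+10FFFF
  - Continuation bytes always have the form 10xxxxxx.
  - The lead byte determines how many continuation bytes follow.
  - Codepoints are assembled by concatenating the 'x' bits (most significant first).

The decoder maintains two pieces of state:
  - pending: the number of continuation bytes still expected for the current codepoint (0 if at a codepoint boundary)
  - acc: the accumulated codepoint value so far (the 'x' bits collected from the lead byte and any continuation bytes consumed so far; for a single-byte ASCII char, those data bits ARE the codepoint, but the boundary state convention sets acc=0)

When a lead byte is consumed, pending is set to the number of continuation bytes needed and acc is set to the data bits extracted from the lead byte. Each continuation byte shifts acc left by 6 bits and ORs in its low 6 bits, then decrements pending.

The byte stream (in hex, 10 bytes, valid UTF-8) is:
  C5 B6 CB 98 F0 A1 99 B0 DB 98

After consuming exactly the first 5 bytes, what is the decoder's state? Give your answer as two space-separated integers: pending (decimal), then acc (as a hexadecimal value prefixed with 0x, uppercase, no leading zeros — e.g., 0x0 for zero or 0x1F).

Byte[0]=C5: 2-byte lead. pending=1, acc=0x5
Byte[1]=B6: continuation. acc=(acc<<6)|0x36=0x176, pending=0
Byte[2]=CB: 2-byte lead. pending=1, acc=0xB
Byte[3]=98: continuation. acc=(acc<<6)|0x18=0x2D8, pending=0
Byte[4]=F0: 4-byte lead. pending=3, acc=0x0

Answer: 3 0x0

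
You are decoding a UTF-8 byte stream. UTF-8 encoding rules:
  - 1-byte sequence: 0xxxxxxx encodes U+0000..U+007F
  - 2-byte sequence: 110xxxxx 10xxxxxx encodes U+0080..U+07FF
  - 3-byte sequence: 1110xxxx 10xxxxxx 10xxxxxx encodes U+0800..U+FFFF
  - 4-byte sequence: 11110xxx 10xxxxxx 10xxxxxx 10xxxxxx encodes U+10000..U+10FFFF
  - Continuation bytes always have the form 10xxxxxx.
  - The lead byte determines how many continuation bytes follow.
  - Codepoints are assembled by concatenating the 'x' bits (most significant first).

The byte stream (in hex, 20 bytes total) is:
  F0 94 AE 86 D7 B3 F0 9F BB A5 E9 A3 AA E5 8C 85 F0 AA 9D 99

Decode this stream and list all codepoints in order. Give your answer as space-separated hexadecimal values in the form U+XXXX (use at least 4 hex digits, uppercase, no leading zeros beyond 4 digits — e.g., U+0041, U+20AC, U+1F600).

Byte[0]=F0: 4-byte lead, need 3 cont bytes. acc=0x0
Byte[1]=94: continuation. acc=(acc<<6)|0x14=0x14
Byte[2]=AE: continuation. acc=(acc<<6)|0x2E=0x52E
Byte[3]=86: continuation. acc=(acc<<6)|0x06=0x14B86
Completed: cp=U+14B86 (starts at byte 0)
Byte[4]=D7: 2-byte lead, need 1 cont bytes. acc=0x17
Byte[5]=B3: continuation. acc=(acc<<6)|0x33=0x5F3
Completed: cp=U+05F3 (starts at byte 4)
Byte[6]=F0: 4-byte lead, need 3 cont bytes. acc=0x0
Byte[7]=9F: continuation. acc=(acc<<6)|0x1F=0x1F
Byte[8]=BB: continuation. acc=(acc<<6)|0x3B=0x7FB
Byte[9]=A5: continuation. acc=(acc<<6)|0x25=0x1FEE5
Completed: cp=U+1FEE5 (starts at byte 6)
Byte[10]=E9: 3-byte lead, need 2 cont bytes. acc=0x9
Byte[11]=A3: continuation. acc=(acc<<6)|0x23=0x263
Byte[12]=AA: continuation. acc=(acc<<6)|0x2A=0x98EA
Completed: cp=U+98EA (starts at byte 10)
Byte[13]=E5: 3-byte lead, need 2 cont bytes. acc=0x5
Byte[14]=8C: continuation. acc=(acc<<6)|0x0C=0x14C
Byte[15]=85: continuation. acc=(acc<<6)|0x05=0x5305
Completed: cp=U+5305 (starts at byte 13)
Byte[16]=F0: 4-byte lead, need 3 cont bytes. acc=0x0
Byte[17]=AA: continuation. acc=(acc<<6)|0x2A=0x2A
Byte[18]=9D: continuation. acc=(acc<<6)|0x1D=0xA9D
Byte[19]=99: continuation. acc=(acc<<6)|0x19=0x2A759
Completed: cp=U+2A759 (starts at byte 16)

Answer: U+14B86 U+05F3 U+1FEE5 U+98EA U+5305 U+2A759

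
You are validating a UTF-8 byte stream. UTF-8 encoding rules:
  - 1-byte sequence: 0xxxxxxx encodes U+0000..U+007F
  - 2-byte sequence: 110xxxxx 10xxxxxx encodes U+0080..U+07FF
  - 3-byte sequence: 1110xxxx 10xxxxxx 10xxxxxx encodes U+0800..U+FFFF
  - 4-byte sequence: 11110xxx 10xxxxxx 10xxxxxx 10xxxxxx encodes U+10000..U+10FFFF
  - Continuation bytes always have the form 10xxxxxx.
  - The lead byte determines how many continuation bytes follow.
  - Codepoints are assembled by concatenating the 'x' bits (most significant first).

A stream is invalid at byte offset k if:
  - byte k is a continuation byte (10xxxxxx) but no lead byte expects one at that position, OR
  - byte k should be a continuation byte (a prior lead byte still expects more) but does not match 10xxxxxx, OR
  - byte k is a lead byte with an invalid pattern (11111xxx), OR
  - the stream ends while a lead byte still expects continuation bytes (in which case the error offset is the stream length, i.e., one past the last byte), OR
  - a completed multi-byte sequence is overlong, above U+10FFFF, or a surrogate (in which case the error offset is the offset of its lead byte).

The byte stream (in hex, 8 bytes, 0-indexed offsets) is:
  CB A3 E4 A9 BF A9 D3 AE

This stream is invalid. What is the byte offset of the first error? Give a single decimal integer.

Byte[0]=CB: 2-byte lead, need 1 cont bytes. acc=0xB
Byte[1]=A3: continuation. acc=(acc<<6)|0x23=0x2E3
Completed: cp=U+02E3 (starts at byte 0)
Byte[2]=E4: 3-byte lead, need 2 cont bytes. acc=0x4
Byte[3]=A9: continuation. acc=(acc<<6)|0x29=0x129
Byte[4]=BF: continuation. acc=(acc<<6)|0x3F=0x4A7F
Completed: cp=U+4A7F (starts at byte 2)
Byte[5]=A9: INVALID lead byte (not 0xxx/110x/1110/11110)

Answer: 5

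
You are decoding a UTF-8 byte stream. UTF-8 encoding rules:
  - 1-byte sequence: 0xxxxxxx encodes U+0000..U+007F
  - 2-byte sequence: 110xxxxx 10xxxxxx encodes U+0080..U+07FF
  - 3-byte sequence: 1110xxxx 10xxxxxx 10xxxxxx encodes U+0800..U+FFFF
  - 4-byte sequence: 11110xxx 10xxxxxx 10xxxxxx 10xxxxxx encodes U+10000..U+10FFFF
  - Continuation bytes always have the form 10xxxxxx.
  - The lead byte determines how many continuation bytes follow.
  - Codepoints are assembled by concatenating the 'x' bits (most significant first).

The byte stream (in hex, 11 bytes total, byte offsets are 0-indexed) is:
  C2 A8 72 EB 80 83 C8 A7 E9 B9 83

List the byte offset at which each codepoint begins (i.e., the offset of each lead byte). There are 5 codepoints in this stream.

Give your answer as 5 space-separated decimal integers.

Byte[0]=C2: 2-byte lead, need 1 cont bytes. acc=0x2
Byte[1]=A8: continuation. acc=(acc<<6)|0x28=0xA8
Completed: cp=U+00A8 (starts at byte 0)
Byte[2]=72: 1-byte ASCII. cp=U+0072
Byte[3]=EB: 3-byte lead, need 2 cont bytes. acc=0xB
Byte[4]=80: continuation. acc=(acc<<6)|0x00=0x2C0
Byte[5]=83: continuation. acc=(acc<<6)|0x03=0xB003
Completed: cp=U+B003 (starts at byte 3)
Byte[6]=C8: 2-byte lead, need 1 cont bytes. acc=0x8
Byte[7]=A7: continuation. acc=(acc<<6)|0x27=0x227
Completed: cp=U+0227 (starts at byte 6)
Byte[8]=E9: 3-byte lead, need 2 cont bytes. acc=0x9
Byte[9]=B9: continuation. acc=(acc<<6)|0x39=0x279
Byte[10]=83: continuation. acc=(acc<<6)|0x03=0x9E43
Completed: cp=U+9E43 (starts at byte 8)

Answer: 0 2 3 6 8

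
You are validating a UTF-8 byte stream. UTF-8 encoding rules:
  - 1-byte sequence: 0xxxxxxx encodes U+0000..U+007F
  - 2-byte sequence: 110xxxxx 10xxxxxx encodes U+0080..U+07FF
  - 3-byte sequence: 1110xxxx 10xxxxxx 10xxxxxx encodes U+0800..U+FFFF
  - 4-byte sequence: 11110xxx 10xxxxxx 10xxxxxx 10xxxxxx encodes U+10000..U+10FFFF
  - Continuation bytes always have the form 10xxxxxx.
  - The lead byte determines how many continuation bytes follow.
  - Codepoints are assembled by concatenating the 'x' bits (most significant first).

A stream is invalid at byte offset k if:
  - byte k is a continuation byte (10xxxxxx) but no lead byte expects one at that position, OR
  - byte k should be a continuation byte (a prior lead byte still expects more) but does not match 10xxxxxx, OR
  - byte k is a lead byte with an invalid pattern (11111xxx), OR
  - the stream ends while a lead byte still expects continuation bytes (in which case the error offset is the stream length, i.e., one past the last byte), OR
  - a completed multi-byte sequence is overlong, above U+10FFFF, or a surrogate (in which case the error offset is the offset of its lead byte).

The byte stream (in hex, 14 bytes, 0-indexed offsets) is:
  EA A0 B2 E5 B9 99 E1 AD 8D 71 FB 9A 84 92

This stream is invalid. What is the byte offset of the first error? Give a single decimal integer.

Byte[0]=EA: 3-byte lead, need 2 cont bytes. acc=0xA
Byte[1]=A0: continuation. acc=(acc<<6)|0x20=0x2A0
Byte[2]=B2: continuation. acc=(acc<<6)|0x32=0xA832
Completed: cp=U+A832 (starts at byte 0)
Byte[3]=E5: 3-byte lead, need 2 cont bytes. acc=0x5
Byte[4]=B9: continuation. acc=(acc<<6)|0x39=0x179
Byte[5]=99: continuation. acc=(acc<<6)|0x19=0x5E59
Completed: cp=U+5E59 (starts at byte 3)
Byte[6]=E1: 3-byte lead, need 2 cont bytes. acc=0x1
Byte[7]=AD: continuation. acc=(acc<<6)|0x2D=0x6D
Byte[8]=8D: continuation. acc=(acc<<6)|0x0D=0x1B4D
Completed: cp=U+1B4D (starts at byte 6)
Byte[9]=71: 1-byte ASCII. cp=U+0071
Byte[10]=FB: INVALID lead byte (not 0xxx/110x/1110/11110)

Answer: 10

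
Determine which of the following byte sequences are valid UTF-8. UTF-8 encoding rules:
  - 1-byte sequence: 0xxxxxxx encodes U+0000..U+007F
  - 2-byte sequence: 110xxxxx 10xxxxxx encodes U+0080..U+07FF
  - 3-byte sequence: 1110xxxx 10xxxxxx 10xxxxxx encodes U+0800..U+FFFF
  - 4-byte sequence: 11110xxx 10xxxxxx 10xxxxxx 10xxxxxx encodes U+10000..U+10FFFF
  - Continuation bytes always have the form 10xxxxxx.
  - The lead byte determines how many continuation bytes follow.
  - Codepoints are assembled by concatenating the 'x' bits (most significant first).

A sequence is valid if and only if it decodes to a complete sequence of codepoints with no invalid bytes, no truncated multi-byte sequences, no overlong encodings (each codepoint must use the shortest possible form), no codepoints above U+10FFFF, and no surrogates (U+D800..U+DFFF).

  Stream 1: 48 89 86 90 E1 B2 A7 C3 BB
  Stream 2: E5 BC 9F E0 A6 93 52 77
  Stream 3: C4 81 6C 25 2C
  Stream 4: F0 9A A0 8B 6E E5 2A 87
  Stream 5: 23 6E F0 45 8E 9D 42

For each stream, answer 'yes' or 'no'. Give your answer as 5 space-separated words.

Answer: no yes yes no no

Derivation:
Stream 1: error at byte offset 1. INVALID
Stream 2: decodes cleanly. VALID
Stream 3: decodes cleanly. VALID
Stream 4: error at byte offset 6. INVALID
Stream 5: error at byte offset 3. INVALID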